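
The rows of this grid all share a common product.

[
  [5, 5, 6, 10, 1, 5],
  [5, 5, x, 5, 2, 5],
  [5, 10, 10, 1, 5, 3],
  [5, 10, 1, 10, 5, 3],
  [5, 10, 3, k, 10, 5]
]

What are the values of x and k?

Rows 1 and 4 each multiply to 7500, so every row has product 7500.
Row 2: 5×5×5×2×5 = 1250, so the missing entry is 7500 ÷ 1250 = 6.
Row 5: 5×10×3×10×5 = 7500, so the missing entry is 7500 ÷ 7500 = 1.

x = 6, k = 1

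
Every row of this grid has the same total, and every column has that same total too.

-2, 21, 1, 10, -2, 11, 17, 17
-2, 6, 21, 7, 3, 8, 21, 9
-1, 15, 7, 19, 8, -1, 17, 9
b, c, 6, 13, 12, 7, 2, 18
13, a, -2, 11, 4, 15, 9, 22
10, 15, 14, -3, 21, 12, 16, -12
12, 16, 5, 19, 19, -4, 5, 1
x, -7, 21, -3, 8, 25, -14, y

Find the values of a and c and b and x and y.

a = 1, c = 6, b = 9, x = 34, y = 9

Rows 1 and 2 both sum to 73, so that's the common total.
Column 8 has 17 + 9 + 9 + 18 + 22 − 12 + 1 = 64; the blank must be 73 − 64 = 9.
Row 8 has -7 + 21 − 3 + 8 + 25 − 14 + 9 = 39; the blank must be 73 − 39 = 34.
Column 1 has -2 − 2 − 1 + 13 + 10 + 12 + 34 = 64; the blank must be 73 − 64 = 9.
Row 4 has 9 + 6 + 13 + 12 + 7 + 2 + 18 = 67; the blank must be 73 − 67 = 6.
Row 5 has 13 − 2 + 11 + 4 + 15 + 9 + 22 = 72; the blank must be 73 − 72 = 1.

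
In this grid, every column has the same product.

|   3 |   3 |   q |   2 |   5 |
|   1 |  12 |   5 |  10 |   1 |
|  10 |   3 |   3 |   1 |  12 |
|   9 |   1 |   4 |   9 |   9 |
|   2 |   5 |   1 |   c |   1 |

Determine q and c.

Columns 2 and 5 each multiply to 540, so every column has product 540.
Column 3: 5×3×4×1 = 60, so the missing entry is 540 ÷ 60 = 9.
Column 4: 2×10×1×9 = 180, so the missing entry is 540 ÷ 180 = 3.

q = 9, c = 3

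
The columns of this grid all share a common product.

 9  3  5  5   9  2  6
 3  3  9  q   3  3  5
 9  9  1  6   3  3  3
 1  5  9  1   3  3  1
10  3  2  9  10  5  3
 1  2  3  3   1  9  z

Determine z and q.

z = 9, q = 3

Columns 2 and 3 each multiply to 2430, so every column has product 2430.
Column 7: 6×5×3×1×3 = 270, so the missing entry is 2430 ÷ 270 = 9.
Column 4: 5×6×1×9×3 = 810, so the missing entry is 2430 ÷ 810 = 3.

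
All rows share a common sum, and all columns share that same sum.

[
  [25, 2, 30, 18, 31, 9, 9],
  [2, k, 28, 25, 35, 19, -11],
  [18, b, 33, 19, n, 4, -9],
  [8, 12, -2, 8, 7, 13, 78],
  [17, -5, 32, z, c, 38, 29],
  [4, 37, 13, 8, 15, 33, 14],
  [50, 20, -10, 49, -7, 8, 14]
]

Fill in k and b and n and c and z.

k = 26, b = 32, n = 27, c = 16, z = -3

Rows 1 and 4 both sum to 124, so that's the common total.
The known cells in column 4 total 127, leaving 124 − 127 = -3 for the blank.
The known cells in row 5 total 108, leaving 124 − 108 = 16 for the blank.
The known cells in column 5 total 97, leaving 124 − 97 = 27 for the blank.
The known cells in row 3 total 92, leaving 124 − 92 = 32 for the blank.
The known cells in row 2 total 98, leaving 124 − 98 = 26 for the blank.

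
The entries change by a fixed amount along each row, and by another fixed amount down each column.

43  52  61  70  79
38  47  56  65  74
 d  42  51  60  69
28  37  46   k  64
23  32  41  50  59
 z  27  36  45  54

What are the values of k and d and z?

Along each row the entries change by 9 per step; down each column they change by -5.
Row 4: from 28 at column 1, stepping by 9 to column 4 gives 55.
Row 3: from 42 at column 2, stepping by 9 to column 1 gives 33.
Row 6: from 27 at column 2, stepping by 9 to column 1 gives 18.

k = 55, d = 33, z = 18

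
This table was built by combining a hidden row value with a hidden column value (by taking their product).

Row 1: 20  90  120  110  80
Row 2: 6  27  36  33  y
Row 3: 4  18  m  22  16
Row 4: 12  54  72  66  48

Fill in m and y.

m = 24, y = 24

Each row is a constant multiple of every other row — this is a multiplication table with the headers hidden.
Row 3 is 4/20 = 1/5 times row 1, so its entry in column 3 is 120 × 1/5 = 24.
Row 2 is 6/20 = 3/10 times row 1, so its entry in column 5 is 80 × 3/10 = 24.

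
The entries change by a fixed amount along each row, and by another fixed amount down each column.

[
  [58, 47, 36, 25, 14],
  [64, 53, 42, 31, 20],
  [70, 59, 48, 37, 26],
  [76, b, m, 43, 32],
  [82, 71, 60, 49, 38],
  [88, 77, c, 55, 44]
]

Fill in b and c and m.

b = 65, c = 66, m = 54

Along each row the entries change by -11 per step; down each column they change by 6.
Row 4: from 76 at column 1, stepping by -11 to column 2 gives 65.
Row 6: from 88 at column 1, stepping by -11 to column 3 gives 66.
Row 4: from 76 at column 1, stepping by -11 to column 3 gives 54.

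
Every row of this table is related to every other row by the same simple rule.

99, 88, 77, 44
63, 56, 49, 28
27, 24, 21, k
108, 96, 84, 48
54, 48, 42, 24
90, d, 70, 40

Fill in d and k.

Each row is a constant multiple of every other row — this is a multiplication table with the headers hidden.
Row 6 is 70/77 = 10/11 times row 1, so its entry in column 2 is 88 × 10/11 = 80.
Row 3 is 21/77 = 3/11 times row 1, so its entry in column 4 is 44 × 3/11 = 12.

d = 80, k = 12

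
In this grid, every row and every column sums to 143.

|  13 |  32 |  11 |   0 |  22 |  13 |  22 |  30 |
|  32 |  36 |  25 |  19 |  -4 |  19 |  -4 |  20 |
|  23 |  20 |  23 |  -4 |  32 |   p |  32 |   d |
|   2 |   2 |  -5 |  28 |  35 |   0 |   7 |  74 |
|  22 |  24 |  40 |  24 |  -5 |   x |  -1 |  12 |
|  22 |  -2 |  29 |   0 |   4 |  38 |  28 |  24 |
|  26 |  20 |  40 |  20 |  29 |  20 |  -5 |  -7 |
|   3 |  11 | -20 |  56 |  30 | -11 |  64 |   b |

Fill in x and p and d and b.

Row 5: 22 + 24 + 40 + 24 − 5 − 1 + 12 = 116, so its missing entry is 143 − 116 = 27.
Column 6: 13 + 19 + 0 + 27 + 38 + 20 − 11 = 106, so its missing entry is 143 − 106 = 37.
Row 8: 3 + 11 − 20 + 56 + 30 − 11 + 64 = 133, so its missing entry is 143 − 133 = 10.
Row 3: 23 + 20 + 23 − 4 + 32 + 37 + 32 = 163, so its missing entry is 143 − 163 = -20.

x = 27, p = 37, d = -20, b = 10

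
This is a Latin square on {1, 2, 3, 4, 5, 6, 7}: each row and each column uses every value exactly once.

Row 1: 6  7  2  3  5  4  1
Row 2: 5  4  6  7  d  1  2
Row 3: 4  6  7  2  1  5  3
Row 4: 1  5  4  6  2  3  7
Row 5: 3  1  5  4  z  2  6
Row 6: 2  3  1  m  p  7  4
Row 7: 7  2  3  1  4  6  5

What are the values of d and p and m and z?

d = 3, p = 6, m = 5, z = 7

Cell (5,5): row 5 already has {1, 2, 3, 4, 5, 6} → 7.
Cell (6,4): column 4 already has {1, 2, 3, 4, 6, 7} → 5.
At (row 6, col 5): row 6 already has {1, 2, 3, 4, 5, 7}, so the value is 6.
For row 2, column 5: row 2 already has {1, 2, 4, 5, 6, 7}; that leaves 3.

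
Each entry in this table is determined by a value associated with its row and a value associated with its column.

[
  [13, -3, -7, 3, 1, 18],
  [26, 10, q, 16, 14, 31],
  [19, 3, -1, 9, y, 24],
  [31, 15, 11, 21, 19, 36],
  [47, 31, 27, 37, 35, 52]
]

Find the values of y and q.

y = 7, q = 6

The difference between any two rows is the same in every column — this is an addition table with the headers hidden.
Row 3 minus row 1 is 24 − 18 = 6, so its entry in column 5 is 1 + 6 = 7.
Row 2 minus row 1 is 31 − 18 = 13, so its entry in column 3 is -7 + 13 = 6.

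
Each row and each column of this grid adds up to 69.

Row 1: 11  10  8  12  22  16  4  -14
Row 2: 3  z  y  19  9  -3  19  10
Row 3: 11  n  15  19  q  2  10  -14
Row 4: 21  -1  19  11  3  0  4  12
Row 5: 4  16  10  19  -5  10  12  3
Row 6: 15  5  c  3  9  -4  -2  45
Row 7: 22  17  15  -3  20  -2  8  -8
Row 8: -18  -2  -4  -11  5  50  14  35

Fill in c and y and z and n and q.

c = -2, y = 8, z = 4, n = 20, q = 6

Column 5: 22 + 9 + 3 − 5 + 9 + 20 + 5 = 63, so its missing entry is 69 − 63 = 6.
Row 3: 11 + 15 + 19 + 6 + 2 + 10 − 14 = 49, so its missing entry is 69 − 49 = 20.
Column 2: 10 + 20 − 1 + 16 + 5 + 17 − 2 = 65, so its missing entry is 69 − 65 = 4.
Row 2: 3 + 4 + 19 + 9 − 3 + 19 + 10 = 61, so its missing entry is 69 − 61 = 8.
Row 6: 15 + 5 + 3 + 9 − 4 − 2 + 45 = 71, so its missing entry is 69 − 71 = -2.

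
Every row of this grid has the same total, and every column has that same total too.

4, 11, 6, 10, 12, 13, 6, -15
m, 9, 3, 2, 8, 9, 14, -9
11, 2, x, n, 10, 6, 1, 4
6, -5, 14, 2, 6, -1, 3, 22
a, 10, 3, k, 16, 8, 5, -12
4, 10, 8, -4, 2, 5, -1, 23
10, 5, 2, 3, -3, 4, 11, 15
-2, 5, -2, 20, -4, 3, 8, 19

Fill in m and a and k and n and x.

Rows 1 and 4 both sum to 47, so that's the common total.
The known cells in column 3 total 34, leaving 47 − 34 = 13 for the blank.
The known cells in row 3 total 47, leaving 47 − 47 = 0 for the blank.
The known cells in column 4 total 33, leaving 47 − 33 = 14 for the blank.
The known cells in row 5 total 44, leaving 47 − 44 = 3 for the blank.
The known cells in row 2 total 36, leaving 47 − 36 = 11 for the blank.

m = 11, a = 3, k = 14, n = 0, x = 13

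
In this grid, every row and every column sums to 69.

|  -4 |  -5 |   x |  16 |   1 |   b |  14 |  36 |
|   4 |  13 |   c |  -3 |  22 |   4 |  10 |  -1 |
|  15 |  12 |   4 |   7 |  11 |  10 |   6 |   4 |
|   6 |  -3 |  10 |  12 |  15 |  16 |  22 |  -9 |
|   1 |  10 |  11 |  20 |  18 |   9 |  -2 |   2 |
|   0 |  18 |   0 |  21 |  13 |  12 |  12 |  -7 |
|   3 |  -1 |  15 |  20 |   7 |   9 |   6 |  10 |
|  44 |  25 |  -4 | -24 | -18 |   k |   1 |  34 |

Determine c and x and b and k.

c = 20, x = 13, b = -2, k = 11

The known cells in row 2 total 49, leaving 69 − 49 = 20 for the blank.
The known cells in column 3 total 56, leaving 69 − 56 = 13 for the blank.
The known cells in row 8 total 58, leaving 69 − 58 = 11 for the blank.
The known cells in row 1 total 71, leaving 69 − 71 = -2 for the blank.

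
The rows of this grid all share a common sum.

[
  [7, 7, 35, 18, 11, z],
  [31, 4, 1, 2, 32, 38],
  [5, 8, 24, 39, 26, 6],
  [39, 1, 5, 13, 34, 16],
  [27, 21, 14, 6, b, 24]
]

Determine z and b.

z = 30, b = 16

The complete rows each total 108.
Row 1 is missing 108 − 78 = 30 (since 7 + 7 + 35 + 18 + 11 = 78).
Row 5 is missing 108 − 92 = 16 (since 27 + 21 + 14 + 6 + 24 = 92).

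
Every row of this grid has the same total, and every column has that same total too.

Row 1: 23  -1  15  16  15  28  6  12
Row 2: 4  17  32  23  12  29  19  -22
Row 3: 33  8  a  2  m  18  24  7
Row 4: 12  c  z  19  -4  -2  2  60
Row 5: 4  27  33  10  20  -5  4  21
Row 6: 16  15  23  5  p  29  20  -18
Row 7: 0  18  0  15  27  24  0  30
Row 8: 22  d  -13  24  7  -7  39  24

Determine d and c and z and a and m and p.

d = 18, c = 12, z = 15, a = 9, m = 13, p = 24

Rows 1 and 2 both sum to 114, so that's the common total.
Row 8: 22 − 13 + 24 + 7 − 7 + 39 + 24 = 96, so its missing entry is 114 − 96 = 18.
Column 2: -1 + 17 + 8 + 27 + 15 + 18 + 18 = 102, so its missing entry is 114 − 102 = 12.
Row 6: 16 + 15 + 23 + 5 + 29 + 20 − 18 = 90, so its missing entry is 114 − 90 = 24.
Column 5: 15 + 12 − 4 + 20 + 24 + 27 + 7 = 101, so its missing entry is 114 − 101 = 13.
Row 3: 33 + 8 + 2 + 13 + 18 + 24 + 7 = 105, so its missing entry is 114 − 105 = 9.
Row 4: 12 + 12 + 19 − 4 − 2 + 2 + 60 = 99, so its missing entry is 114 − 99 = 15.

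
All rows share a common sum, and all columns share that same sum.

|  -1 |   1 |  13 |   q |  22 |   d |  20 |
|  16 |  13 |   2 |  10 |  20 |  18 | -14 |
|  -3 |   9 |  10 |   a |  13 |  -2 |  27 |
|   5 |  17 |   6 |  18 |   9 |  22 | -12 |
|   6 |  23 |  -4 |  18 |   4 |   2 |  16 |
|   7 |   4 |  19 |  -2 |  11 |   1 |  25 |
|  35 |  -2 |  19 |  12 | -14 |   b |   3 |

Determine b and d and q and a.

Rows 2 and 4 both sum to 65, so that's the common total.
Row 3: -3 + 9 + 10 + 13 − 2 + 27 = 54, so its missing entry is 65 − 54 = 11.
Column 4: 10 + 11 + 18 + 18 − 2 + 12 = 67, so its missing entry is 65 − 67 = -2.
Row 7: 35 − 2 + 19 + 12 − 14 + 3 = 53, so its missing entry is 65 − 53 = 12.
Row 1: -1 + 1 + 13 − 2 + 22 + 20 = 53, so its missing entry is 65 − 53 = 12.

b = 12, d = 12, q = -2, a = 11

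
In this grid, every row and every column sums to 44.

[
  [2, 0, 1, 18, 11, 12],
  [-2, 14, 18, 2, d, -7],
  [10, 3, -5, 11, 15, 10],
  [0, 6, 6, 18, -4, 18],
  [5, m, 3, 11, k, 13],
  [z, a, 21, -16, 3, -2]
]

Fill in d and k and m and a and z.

Row 2 has -2 + 14 + 18 + 2 − 7 = 25; the blank must be 44 − 25 = 19.
Column 5 has 11 + 19 + 15 − 4 + 3 = 44; the blank must be 44 − 44 = 0.
Column 1 has 2 − 2 + 10 + 0 + 5 = 15; the blank must be 44 − 15 = 29.
Row 6 has 29 + 21 − 16 + 3 − 2 = 35; the blank must be 44 − 35 = 9.
Row 5 has 5 + 3 + 11 + 0 + 13 = 32; the blank must be 44 − 32 = 12.

d = 19, k = 0, m = 12, a = 9, z = 29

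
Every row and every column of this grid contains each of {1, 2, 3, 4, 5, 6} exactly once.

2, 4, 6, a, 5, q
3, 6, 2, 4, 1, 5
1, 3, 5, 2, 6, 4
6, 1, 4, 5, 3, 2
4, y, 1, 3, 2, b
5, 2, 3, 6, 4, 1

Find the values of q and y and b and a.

q = 3, y = 5, b = 6, a = 1

For row 1, column 4: column 4 already has {2, 3, 4, 5, 6}; that leaves 1.
Cell (5,2): column 2 already has {1, 2, 3, 4, 6} → 5.
For row 5, column 6: row 5 already has {1, 2, 3, 4, 5}; that leaves 6.
For row 1, column 6: row 1 already has {1, 2, 4, 5, 6}; that leaves 3.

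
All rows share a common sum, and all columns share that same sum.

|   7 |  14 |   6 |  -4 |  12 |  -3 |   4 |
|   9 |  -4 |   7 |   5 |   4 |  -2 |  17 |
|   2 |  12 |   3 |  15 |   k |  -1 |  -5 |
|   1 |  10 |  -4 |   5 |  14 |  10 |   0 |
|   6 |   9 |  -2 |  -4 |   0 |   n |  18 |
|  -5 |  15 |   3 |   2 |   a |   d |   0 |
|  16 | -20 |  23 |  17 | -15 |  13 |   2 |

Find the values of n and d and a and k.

n = 9, d = 10, a = 11, k = 10

Rows 1 and 2 both sum to 36, so that's the common total.
Row 5: 6 + 9 − 2 − 4 + 0 + 18 = 27, so its missing entry is 36 − 27 = 9.
Column 6: -3 − 2 − 1 + 10 + 9 + 13 = 26, so its missing entry is 36 − 26 = 10.
Row 6: -5 + 15 + 3 + 2 + 10 + 0 = 25, so its missing entry is 36 − 25 = 11.
Row 3: 2 + 12 + 3 + 15 − 1 − 5 = 26, so its missing entry is 36 − 26 = 10.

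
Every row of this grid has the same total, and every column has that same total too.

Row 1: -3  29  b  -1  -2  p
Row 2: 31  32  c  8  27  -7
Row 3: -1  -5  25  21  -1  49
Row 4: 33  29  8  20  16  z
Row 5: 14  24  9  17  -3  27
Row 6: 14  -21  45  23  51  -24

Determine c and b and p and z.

c = -3, b = 4, p = 61, z = -18

Rows 3 and 5 both sum to 88, so that's the common total.
The known cells in row 2 total 91, leaving 88 − 91 = -3 for the blank.
The known cells in column 3 total 84, leaving 88 − 84 = 4 for the blank.
The known cells in row 4 total 106, leaving 88 − 106 = -18 for the blank.
The known cells in row 1 total 27, leaving 88 − 27 = 61 for the blank.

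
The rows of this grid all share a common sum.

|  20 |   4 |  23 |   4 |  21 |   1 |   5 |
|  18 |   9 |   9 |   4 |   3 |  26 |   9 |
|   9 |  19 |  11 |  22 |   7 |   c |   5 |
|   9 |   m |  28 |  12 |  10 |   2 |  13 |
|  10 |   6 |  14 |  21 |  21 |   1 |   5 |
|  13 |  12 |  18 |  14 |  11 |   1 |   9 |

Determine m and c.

Rows 1 and 5 both add up to 78, so every row sums to 78.
Row 4: 9 + 28 + 12 + 10 + 2 + 13 = 74, so the missing entry is 78 − 74 = 4.
Row 3: 9 + 19 + 11 + 22 + 7 + 5 = 73, so the missing entry is 78 − 73 = 5.

m = 4, c = 5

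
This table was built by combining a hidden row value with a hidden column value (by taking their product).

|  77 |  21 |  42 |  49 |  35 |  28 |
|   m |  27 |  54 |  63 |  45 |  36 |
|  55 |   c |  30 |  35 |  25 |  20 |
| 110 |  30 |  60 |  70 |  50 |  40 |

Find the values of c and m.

Each row is a constant multiple of every other row — this is a multiplication table with the headers hidden.
Row 3 is 30/42 = 5/7 times row 1, so its entry in column 2 is 21 × 5/7 = 15.
Row 2 is 54/42 = 9/7 times row 1, so its entry in column 1 is 77 × 9/7 = 99.

c = 15, m = 99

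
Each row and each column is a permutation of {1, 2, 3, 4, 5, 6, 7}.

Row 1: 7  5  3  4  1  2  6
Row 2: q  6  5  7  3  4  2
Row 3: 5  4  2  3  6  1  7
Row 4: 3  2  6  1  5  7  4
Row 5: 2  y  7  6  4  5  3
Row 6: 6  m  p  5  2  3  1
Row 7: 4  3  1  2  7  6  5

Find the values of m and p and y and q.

At (row 2, col 1): row 2 already has {2, 3, 4, 5, 6, 7}, so the value is 1.
At (row 5, col 2): row 5 already has {2, 3, 4, 5, 6, 7}, so the value is 1.
For row 6, column 2: column 2 already has {1, 2, 3, 4, 5, 6}; that leaves 7.
For row 6, column 3: row 6 already has {1, 2, 3, 5, 6, 7}; that leaves 4.

m = 7, p = 4, y = 1, q = 1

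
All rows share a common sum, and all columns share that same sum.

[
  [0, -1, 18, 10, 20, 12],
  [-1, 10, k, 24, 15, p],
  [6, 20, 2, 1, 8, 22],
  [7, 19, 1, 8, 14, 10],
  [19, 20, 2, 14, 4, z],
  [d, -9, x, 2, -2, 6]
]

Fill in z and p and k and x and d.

z = 0, p = 9, k = 2, x = 34, d = 28

Rows 1 and 3 both sum to 59, so that's the common total.
Row 5 has 19 + 20 + 2 + 14 + 4 = 59; the blank must be 59 − 59 = 0.
Column 6 has 12 + 22 + 10 + 0 + 6 = 50; the blank must be 59 − 50 = 9.
Row 2 has -1 + 10 + 24 + 15 + 9 = 57; the blank must be 59 − 57 = 2.
Column 1 has 0 − 1 + 6 + 7 + 19 = 31; the blank must be 59 − 31 = 28.
Row 6 has 28 − 9 + 2 − 2 + 6 = 25; the blank must be 59 − 25 = 34.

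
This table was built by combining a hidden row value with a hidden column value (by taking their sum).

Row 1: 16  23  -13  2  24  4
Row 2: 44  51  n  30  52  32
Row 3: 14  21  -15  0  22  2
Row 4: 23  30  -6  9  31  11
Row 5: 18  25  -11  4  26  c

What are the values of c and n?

c = 6, n = 15

The difference between any two rows is the same in every column — this is an addition table with the headers hidden.
Row 5 minus row 1 is 4 − 2 = 2, so its entry in column 6 is 4 + 2 = 6.
Row 2 minus row 1 is 30 − 2 = 28, so its entry in column 3 is -13 + 28 = 15.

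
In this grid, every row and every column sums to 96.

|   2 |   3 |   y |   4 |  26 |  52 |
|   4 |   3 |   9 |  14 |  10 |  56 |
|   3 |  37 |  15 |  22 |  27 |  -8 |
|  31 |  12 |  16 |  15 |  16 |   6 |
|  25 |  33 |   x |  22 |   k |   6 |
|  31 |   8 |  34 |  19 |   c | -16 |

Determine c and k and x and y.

The known cells in row 6 total 76, leaving 96 − 76 = 20 for the blank.
The known cells in column 5 total 99, leaving 96 − 99 = -3 for the blank.
The known cells in row 5 total 83, leaving 96 − 83 = 13 for the blank.
The known cells in row 1 total 87, leaving 96 − 87 = 9 for the blank.

c = 20, k = -3, x = 13, y = 9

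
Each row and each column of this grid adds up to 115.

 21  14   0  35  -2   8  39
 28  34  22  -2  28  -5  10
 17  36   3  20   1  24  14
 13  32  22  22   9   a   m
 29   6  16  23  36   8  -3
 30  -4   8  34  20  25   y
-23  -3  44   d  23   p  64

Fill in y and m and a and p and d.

Row 6 has 30 − 4 + 8 + 34 + 20 + 25 = 113; the blank must be 115 − 113 = 2.
Column 7 has 39 + 10 + 14 − 3 + 2 + 64 = 126; the blank must be 115 − 126 = -11.
Column 4 has 35 − 2 + 20 + 22 + 23 + 34 = 132; the blank must be 115 − 132 = -17.
Row 7 has -23 − 3 + 44 − 17 + 23 + 64 = 88; the blank must be 115 − 88 = 27.
Row 4 has 13 + 32 + 22 + 22 + 9 − 11 = 87; the blank must be 115 − 87 = 28.

y = 2, m = -11, a = 28, p = 27, d = -17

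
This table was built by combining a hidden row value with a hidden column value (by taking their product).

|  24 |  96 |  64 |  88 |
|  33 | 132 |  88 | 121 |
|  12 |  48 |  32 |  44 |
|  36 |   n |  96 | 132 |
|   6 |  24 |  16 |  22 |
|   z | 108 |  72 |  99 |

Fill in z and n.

z = 27, n = 144

Each row is a constant multiple of every other row — this is a multiplication table with the headers hidden.
Row 6 is 99/88 = 9/8 times row 1, so its entry in column 1 is 24 × 9/8 = 27.
Row 4 is 132/88 = 3/2 times row 1, so its entry in column 2 is 96 × 3/2 = 144.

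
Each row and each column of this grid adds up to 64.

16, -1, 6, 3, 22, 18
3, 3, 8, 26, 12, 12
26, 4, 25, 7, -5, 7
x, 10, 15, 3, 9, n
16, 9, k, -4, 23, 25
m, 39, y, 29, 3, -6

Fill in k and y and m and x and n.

Row 5: 16 + 9 − 4 + 23 + 25 = 69, so its missing entry is 64 − 69 = -5.
Column 6: 18 + 12 + 7 + 25 − 6 = 56, so its missing entry is 64 − 56 = 8.
Row 4: 10 + 15 + 3 + 9 + 8 = 45, so its missing entry is 64 − 45 = 19.
Column 1: 16 + 3 + 26 + 19 + 16 = 80, so its missing entry is 64 − 80 = -16.
Row 6: -16 + 39 + 29 + 3 − 6 = 49, so its missing entry is 64 − 49 = 15.

k = -5, y = 15, m = -16, x = 19, n = 8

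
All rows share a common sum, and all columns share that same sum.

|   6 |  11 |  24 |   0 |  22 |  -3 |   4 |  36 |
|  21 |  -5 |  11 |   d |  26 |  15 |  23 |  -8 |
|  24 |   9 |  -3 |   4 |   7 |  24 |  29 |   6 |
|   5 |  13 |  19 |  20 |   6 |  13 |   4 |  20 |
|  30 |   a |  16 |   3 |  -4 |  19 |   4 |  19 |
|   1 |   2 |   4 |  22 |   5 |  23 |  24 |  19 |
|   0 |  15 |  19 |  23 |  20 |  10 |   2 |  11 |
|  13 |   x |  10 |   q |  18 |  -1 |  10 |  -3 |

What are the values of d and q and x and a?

d = 17, q = 11, x = 42, a = 13

Rows 1 and 3 both sum to 100, so that's the common total.
The known cells in row 5 total 87, leaving 100 − 87 = 13 for the blank.
The known cells in row 2 total 83, leaving 100 − 83 = 17 for the blank.
The known cells in column 2 total 58, leaving 100 − 58 = 42 for the blank.
The known cells in row 8 total 89, leaving 100 − 89 = 11 for the blank.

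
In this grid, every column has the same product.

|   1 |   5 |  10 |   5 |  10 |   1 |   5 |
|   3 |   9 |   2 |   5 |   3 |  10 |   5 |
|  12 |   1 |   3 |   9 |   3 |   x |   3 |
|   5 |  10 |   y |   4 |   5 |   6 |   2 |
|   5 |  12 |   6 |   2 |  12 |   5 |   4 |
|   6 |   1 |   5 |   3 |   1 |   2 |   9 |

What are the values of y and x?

y = 3, x = 9

Columns 1 and 7 each multiply to 5400, so every column has product 5400.
Column 3: 10×2×3×6×5 = 1800, so the missing entry is 5400 ÷ 1800 = 3.
Column 6: 1×10×6×5×2 = 600, so the missing entry is 5400 ÷ 600 = 9.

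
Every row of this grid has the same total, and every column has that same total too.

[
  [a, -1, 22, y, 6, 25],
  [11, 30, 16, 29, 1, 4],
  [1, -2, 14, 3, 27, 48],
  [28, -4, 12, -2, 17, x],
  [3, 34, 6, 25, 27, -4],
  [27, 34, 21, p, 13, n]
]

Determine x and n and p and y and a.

x = 40, n = -22, p = 18, y = 18, a = 21

Rows 2 and 3 both sum to 91, so that's the common total.
The known cells in column 1 total 70, leaving 91 − 70 = 21 for the blank.
The known cells in row 1 total 73, leaving 91 − 73 = 18 for the blank.
The known cells in column 4 total 73, leaving 91 − 73 = 18 for the blank.
The known cells in row 6 total 113, leaving 91 − 113 = -22 for the blank.
The known cells in row 4 total 51, leaving 91 − 51 = 40 for the blank.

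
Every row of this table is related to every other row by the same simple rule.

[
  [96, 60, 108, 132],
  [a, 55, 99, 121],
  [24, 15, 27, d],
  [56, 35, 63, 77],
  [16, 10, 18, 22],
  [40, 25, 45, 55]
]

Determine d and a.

Each row is a constant multiple of every other row — this is a multiplication table with the headers hidden.
Row 3 is 15/60 = 1/4 times row 1, so its entry in column 4 is 132 × 1/4 = 33.
Row 2 is 55/60 = 11/12 times row 1, so its entry in column 1 is 96 × 11/12 = 88.

d = 33, a = 88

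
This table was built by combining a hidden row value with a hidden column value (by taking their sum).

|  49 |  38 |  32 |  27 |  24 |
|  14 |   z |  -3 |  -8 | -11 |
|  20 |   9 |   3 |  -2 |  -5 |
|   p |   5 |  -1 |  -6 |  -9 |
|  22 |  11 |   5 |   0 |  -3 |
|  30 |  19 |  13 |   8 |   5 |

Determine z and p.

The difference between any two rows is the same in every column — this is an addition table with the headers hidden.
Row 2 minus row 1 is -3 − 32 = -35, so its entry in column 2 is 38 + (-35) = 3.
Row 4 minus row 1 is -1 − 32 = -33, so its entry in column 1 is 49 + (-33) = 16.

z = 3, p = 16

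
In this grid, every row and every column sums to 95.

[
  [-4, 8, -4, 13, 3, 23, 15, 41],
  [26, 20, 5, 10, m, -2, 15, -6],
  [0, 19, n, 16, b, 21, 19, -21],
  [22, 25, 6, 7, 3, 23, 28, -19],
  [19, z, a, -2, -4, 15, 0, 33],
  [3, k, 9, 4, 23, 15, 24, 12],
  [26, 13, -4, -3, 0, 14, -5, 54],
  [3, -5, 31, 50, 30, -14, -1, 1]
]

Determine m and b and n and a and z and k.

Row 6: 3 + 9 + 4 + 23 + 15 + 24 + 12 = 90, so its missing entry is 95 − 90 = 5.
Row 2: 26 + 20 + 5 + 10 − 2 + 15 − 6 = 68, so its missing entry is 95 − 68 = 27.
Column 5: 3 + 27 + 3 − 4 + 23 + 0 + 30 = 82, so its missing entry is 95 − 82 = 13.
Row 3: 0 + 19 + 16 + 13 + 21 + 19 − 21 = 67, so its missing entry is 95 − 67 = 28.
Column 3: -4 + 5 + 28 + 6 + 9 − 4 + 31 = 71, so its missing entry is 95 − 71 = 24.
Row 5: 19 + 24 − 2 − 4 + 15 + 0 + 33 = 85, so its missing entry is 95 − 85 = 10.

m = 27, b = 13, n = 28, a = 24, z = 10, k = 5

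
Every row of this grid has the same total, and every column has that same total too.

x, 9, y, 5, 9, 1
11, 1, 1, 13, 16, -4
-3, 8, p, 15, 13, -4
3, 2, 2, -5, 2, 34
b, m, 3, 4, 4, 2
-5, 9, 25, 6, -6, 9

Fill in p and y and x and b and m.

p = 9, y = -2, x = 16, b = 16, m = 9

Rows 2 and 4 both sum to 38, so that's the common total.
The known cells in row 3 total 29, leaving 38 − 29 = 9 for the blank.
The known cells in column 3 total 40, leaving 38 − 40 = -2 for the blank.
The known cells in row 1 total 22, leaving 38 − 22 = 16 for the blank.
The known cells in column 1 total 22, leaving 38 − 22 = 16 for the blank.
The known cells in row 5 total 29, leaving 38 − 29 = 9 for the blank.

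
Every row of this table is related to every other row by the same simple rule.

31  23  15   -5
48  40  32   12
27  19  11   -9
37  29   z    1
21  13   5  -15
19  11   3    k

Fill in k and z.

k = -17, z = 21

The difference between any two rows is the same in every column — this is an addition table with the headers hidden.
Row 6 minus row 1 is 11 − 23 = -12, so its entry in column 4 is -5 + (-12) = -17.
Row 4 minus row 1 is 29 − 23 = 6, so its entry in column 3 is 15 + 6 = 21.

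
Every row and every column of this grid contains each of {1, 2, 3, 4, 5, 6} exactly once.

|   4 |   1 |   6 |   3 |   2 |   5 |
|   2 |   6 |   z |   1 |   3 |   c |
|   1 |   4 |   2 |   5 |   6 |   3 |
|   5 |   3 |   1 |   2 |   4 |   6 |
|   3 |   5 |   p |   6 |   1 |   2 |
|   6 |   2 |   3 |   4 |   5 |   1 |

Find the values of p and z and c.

p = 4, z = 5, c = 4

Cell (5,3): row 5 already has {1, 2, 3, 5, 6} → 4.
At (row 2, col 3): column 3 already has {1, 2, 3, 4, 6}, so the value is 5.
At (row 2, col 6): row 2 already has {1, 2, 3, 5, 6}, so the value is 4.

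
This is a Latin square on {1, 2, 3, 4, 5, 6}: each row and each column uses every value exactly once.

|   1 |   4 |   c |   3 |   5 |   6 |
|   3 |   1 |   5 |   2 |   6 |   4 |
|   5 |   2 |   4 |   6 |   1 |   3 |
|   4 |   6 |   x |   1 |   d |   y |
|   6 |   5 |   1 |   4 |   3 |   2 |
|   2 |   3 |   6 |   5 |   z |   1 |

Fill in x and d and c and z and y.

x = 3, d = 2, c = 2, z = 4, y = 5

Cell (6,5): row 6 already has {1, 2, 3, 5, 6} → 4.
Cell (4,5): column 5 already has {1, 3, 4, 5, 6} → 2.
Cell (1,3): row 1 already has {1, 3, 4, 5, 6} → 2.
At (row 4, col 3): column 3 already has {1, 2, 4, 5, 6}, so the value is 3.
At (row 4, col 6): row 4 already has {1, 2, 3, 4, 6}, so the value is 5.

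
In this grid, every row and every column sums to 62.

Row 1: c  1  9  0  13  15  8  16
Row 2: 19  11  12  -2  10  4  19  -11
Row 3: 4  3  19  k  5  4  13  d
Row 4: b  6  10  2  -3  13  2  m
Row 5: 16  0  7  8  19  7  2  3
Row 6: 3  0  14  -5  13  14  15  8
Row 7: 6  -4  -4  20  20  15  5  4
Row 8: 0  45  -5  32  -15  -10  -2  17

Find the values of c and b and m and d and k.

Row 1: 1 + 9 + 0 + 13 + 15 + 8 + 16 = 62, so its missing entry is 62 − 62 = 0.
Column 1: 0 + 19 + 4 + 16 + 3 + 6 + 0 = 48, so its missing entry is 62 − 48 = 14.
Row 4: 14 + 6 + 10 + 2 − 3 + 13 + 2 = 44, so its missing entry is 62 − 44 = 18.
Column 8: 16 − 11 + 18 + 3 + 8 + 4 + 17 = 55, so its missing entry is 62 − 55 = 7.
Row 3: 4 + 3 + 19 + 5 + 4 + 13 + 7 = 55, so its missing entry is 62 − 55 = 7.

c = 0, b = 14, m = 18, d = 7, k = 7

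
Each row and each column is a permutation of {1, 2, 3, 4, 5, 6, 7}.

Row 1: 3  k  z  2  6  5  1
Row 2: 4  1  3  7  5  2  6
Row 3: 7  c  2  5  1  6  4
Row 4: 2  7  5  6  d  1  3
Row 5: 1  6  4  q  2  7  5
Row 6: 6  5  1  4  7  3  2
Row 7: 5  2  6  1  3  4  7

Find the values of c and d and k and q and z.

c = 3, d = 4, k = 4, q = 3, z = 7

For row 3, column 2: row 3 already has {1, 2, 4, 5, 6, 7}; that leaves 3.
Cell (1,2): column 2 already has {1, 2, 3, 5, 6, 7} → 4.
At (row 4, col 5): row 4 already has {1, 2, 3, 5, 6, 7}, so the value is 4.
For row 5, column 4: row 5 already has {1, 2, 4, 5, 6, 7}; that leaves 3.
For row 1, column 3: row 1 already has {1, 2, 3, 4, 5, 6}; that leaves 7.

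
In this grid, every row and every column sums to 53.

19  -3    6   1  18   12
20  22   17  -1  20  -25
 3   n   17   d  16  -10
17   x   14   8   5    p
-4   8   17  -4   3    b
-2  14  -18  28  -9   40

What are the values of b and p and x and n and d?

b = 33, p = 3, x = 6, n = 6, d = 21

The known cells in column 4 total 32, leaving 53 − 32 = 21 for the blank.
The known cells in row 3 total 47, leaving 53 − 47 = 6 for the blank.
The known cells in column 2 total 47, leaving 53 − 47 = 6 for the blank.
The known cells in row 5 total 20, leaving 53 − 20 = 33 for the blank.
The known cells in row 4 total 50, leaving 53 − 50 = 3 for the blank.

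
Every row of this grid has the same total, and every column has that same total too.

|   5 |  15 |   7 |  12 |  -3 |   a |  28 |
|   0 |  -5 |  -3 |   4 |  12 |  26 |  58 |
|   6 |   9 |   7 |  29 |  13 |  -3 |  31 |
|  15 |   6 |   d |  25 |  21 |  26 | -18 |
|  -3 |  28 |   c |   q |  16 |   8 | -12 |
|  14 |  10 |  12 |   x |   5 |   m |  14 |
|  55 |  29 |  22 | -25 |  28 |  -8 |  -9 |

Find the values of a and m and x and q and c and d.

Rows 2 and 3 both sum to 92, so that's the common total.
Row 1 has 5 + 15 + 7 + 12 − 3 + 28 = 64; the blank must be 92 − 64 = 28.
Column 6 has 28 + 26 − 3 + 26 + 8 − 8 = 77; the blank must be 92 − 77 = 15.
Row 6 has 14 + 10 + 12 + 5 + 15 + 14 = 70; the blank must be 92 − 70 = 22.
Column 4 has 12 + 4 + 29 + 25 + 22 − 25 = 67; the blank must be 92 − 67 = 25.
Row 5 has -3 + 28 + 25 + 16 + 8 − 12 = 62; the blank must be 92 − 62 = 30.
Row 4 has 15 + 6 + 25 + 21 + 26 − 18 = 75; the blank must be 92 − 75 = 17.

a = 28, m = 15, x = 22, q = 25, c = 30, d = 17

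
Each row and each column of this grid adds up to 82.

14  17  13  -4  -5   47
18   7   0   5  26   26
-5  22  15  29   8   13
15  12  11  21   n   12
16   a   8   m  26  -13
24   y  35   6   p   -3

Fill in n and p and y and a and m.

The known cells in row 4 total 71, leaving 82 − 71 = 11 for the blank.
The known cells in column 4 total 57, leaving 82 − 57 = 25 for the blank.
The known cells in column 5 total 66, leaving 82 − 66 = 16 for the blank.
The known cells in row 6 total 78, leaving 82 − 78 = 4 for the blank.
The known cells in row 5 total 62, leaving 82 − 62 = 20 for the blank.

n = 11, p = 16, y = 4, a = 20, m = 25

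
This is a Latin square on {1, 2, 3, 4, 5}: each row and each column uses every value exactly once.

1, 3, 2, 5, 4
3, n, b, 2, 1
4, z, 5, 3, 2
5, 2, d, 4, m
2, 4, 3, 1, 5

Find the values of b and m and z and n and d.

For row 3, column 2: row 3 already has {2, 3, 4, 5}; that leaves 1.
Cell (4,5): column 5 already has {1, 2, 4, 5} → 3.
For row 2, column 2: column 2 already has {1, 2, 3, 4}; that leaves 5.
For row 2, column 3: row 2 already has {1, 2, 3, 5}; that leaves 4.
At (row 4, col 3): row 4 already has {2, 3, 4, 5}, so the value is 1.

b = 4, m = 3, z = 1, n = 5, d = 1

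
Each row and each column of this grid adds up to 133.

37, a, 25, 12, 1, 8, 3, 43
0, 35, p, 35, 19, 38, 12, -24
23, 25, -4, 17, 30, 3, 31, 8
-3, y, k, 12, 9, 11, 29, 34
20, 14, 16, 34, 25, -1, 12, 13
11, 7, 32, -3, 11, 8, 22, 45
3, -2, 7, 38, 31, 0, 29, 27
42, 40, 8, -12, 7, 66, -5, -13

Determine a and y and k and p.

a = 4, y = 10, k = 31, p = 18

Row 1 has 37 + 25 + 12 + 1 + 8 + 3 + 43 = 129; the blank must be 133 − 129 = 4.
Row 2 has 0 + 35 + 35 + 19 + 38 + 12 − 24 = 115; the blank must be 133 − 115 = 18.
Column 3 has 25 + 18 − 4 + 16 + 32 + 7 + 8 = 102; the blank must be 133 − 102 = 31.
Row 4 has -3 + 31 + 12 + 9 + 11 + 29 + 34 = 123; the blank must be 133 − 123 = 10.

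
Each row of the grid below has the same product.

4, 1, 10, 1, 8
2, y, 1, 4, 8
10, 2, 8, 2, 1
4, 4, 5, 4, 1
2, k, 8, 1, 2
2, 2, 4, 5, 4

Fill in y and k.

Rows 4 and 6 each multiply to 320, so every row has product 320.
Row 2: 2×1×4×8 = 64, so the missing entry is 320 ÷ 64 = 5.
Row 5: 2×8×1×2 = 32, so the missing entry is 320 ÷ 32 = 10.

y = 5, k = 10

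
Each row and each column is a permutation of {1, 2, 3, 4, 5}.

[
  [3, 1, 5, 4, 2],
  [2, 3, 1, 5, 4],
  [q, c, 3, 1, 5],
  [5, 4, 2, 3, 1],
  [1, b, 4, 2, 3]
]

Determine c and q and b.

For row 3, column 1: column 1 already has {1, 2, 3, 5}; that leaves 4.
At (row 5, col 2): row 5 already has {1, 2, 3, 4}, so the value is 5.
At (row 3, col 2): row 3 already has {1, 3, 4, 5}, so the value is 2.

c = 2, q = 4, b = 5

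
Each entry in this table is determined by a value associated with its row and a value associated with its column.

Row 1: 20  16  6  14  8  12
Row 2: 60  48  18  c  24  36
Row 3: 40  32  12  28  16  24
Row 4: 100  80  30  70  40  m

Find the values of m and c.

Each row is a constant multiple of every other row — this is a multiplication table with the headers hidden.
Row 4 is 100/20 = 5/1 times row 1, so its entry in column 6 is 12 × 5/1 = 60.
Row 2 is 60/20 = 3/1 times row 1, so its entry in column 4 is 14 × 3/1 = 42.

m = 60, c = 42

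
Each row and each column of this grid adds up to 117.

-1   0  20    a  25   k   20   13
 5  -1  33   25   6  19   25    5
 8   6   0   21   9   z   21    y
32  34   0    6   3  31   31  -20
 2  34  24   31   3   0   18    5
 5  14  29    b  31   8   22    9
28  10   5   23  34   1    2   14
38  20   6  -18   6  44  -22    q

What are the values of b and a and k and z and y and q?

b = -1, a = 30, k = 10, z = 4, y = 48, q = 43

Row 8: 38 + 20 + 6 − 18 + 6 + 44 − 22 = 74, so its missing entry is 117 − 74 = 43.
Column 8: 13 + 5 − 20 + 5 + 9 + 14 + 43 = 69, so its missing entry is 117 − 69 = 48.
Row 6: 5 + 14 + 29 + 31 + 8 + 22 + 9 = 118, so its missing entry is 117 − 118 = -1.
Column 4: 25 + 21 + 6 + 31 − 1 + 23 − 18 = 87, so its missing entry is 117 − 87 = 30.
Row 1: -1 + 0 + 20 + 30 + 25 + 20 + 13 = 107, so its missing entry is 117 − 107 = 10.
Row 3: 8 + 6 + 0 + 21 + 9 + 21 + 48 = 113, so its missing entry is 117 − 113 = 4.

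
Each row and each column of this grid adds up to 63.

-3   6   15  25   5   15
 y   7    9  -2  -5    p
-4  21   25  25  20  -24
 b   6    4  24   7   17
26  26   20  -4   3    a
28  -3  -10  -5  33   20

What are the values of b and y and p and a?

b = 5, y = 11, p = 43, a = -8

Row 5 has 26 + 26 + 20 − 4 + 3 = 71; the blank must be 63 − 71 = -8.
Column 6 has 15 − 24 + 17 − 8 + 20 = 20; the blank must be 63 − 20 = 43.
Row 2 has 7 + 9 − 2 − 5 + 43 = 52; the blank must be 63 − 52 = 11.
Row 4 has 6 + 4 + 24 + 7 + 17 = 58; the blank must be 63 − 58 = 5.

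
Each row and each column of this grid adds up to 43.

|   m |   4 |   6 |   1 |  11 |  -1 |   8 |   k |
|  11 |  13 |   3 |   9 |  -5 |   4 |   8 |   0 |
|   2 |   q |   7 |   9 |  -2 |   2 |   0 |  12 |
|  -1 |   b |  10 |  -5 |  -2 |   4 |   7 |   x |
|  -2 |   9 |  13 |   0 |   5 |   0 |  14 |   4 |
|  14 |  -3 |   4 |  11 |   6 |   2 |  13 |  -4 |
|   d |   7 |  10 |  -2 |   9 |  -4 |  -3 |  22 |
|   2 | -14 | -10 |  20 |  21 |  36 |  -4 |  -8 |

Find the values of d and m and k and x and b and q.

d = 4, m = 13, k = 1, x = 16, b = 14, q = 13

Row 3 has 2 + 7 + 9 − 2 + 2 + 0 + 12 = 30; the blank must be 43 − 30 = 13.
Column 2 has 4 + 13 + 13 + 9 − 3 + 7 − 14 = 29; the blank must be 43 − 29 = 14.
Row 4 has -1 + 14 + 10 − 5 − 2 + 4 + 7 = 27; the blank must be 43 − 27 = 16.
Column 8 has 0 + 12 + 16 + 4 − 4 + 22 − 8 = 42; the blank must be 43 − 42 = 1.
Row 1 has 4 + 6 + 1 + 11 − 1 + 8 + 1 = 30; the blank must be 43 − 30 = 13.
Row 7 has 7 + 10 − 2 + 9 − 4 − 3 + 22 = 39; the blank must be 43 − 39 = 4.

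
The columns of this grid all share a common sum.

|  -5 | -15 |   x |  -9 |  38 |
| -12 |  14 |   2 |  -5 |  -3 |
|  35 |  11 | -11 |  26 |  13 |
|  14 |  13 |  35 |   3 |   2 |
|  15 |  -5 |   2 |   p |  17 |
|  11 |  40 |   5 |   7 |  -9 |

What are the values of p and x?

The complete columns each total 58.
Column 4 is missing 58 − 22 = 36 (since -9 − 5 + 26 + 3 + 7 = 22).
Column 3 is missing 58 − 33 = 25 (since 2 − 11 + 35 + 2 + 5 = 33).

p = 36, x = 25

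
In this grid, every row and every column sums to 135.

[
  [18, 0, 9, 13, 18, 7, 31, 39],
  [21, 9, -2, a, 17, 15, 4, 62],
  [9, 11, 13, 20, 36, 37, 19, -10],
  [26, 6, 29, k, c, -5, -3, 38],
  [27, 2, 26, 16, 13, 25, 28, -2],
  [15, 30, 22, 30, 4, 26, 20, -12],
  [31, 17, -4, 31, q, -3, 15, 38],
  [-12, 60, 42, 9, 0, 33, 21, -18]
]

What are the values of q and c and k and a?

Row 2 has 21 + 9 − 2 + 17 + 15 + 4 + 62 = 126; the blank must be 135 − 126 = 9.
Column 4 has 13 + 9 + 20 + 16 + 30 + 31 + 9 = 128; the blank must be 135 − 128 = 7.
Row 7 has 31 + 17 − 4 + 31 − 3 + 15 + 38 = 125; the blank must be 135 − 125 = 10.
Row 4 has 26 + 6 + 29 + 7 − 5 − 3 + 38 = 98; the blank must be 135 − 98 = 37.

q = 10, c = 37, k = 7, a = 9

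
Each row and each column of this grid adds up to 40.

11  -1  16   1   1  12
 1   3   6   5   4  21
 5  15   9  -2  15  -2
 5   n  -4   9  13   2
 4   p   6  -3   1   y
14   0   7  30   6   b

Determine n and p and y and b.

The known cells in row 4 total 25, leaving 40 − 25 = 15 for the blank.
The known cells in row 6 total 57, leaving 40 − 57 = -17 for the blank.
The known cells in column 6 total 16, leaving 40 − 16 = 24 for the blank.
The known cells in row 5 total 32, leaving 40 − 32 = 8 for the blank.

n = 15, p = 8, y = 24, b = -17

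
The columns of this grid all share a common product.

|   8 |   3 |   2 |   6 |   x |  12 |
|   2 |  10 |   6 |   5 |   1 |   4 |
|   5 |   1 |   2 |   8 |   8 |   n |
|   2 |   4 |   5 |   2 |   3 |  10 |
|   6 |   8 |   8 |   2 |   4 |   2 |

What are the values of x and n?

x = 10, n = 1

Columns 3 and 4 each multiply to 960, so every column has product 960.
Column 5: 1×8×3×4 = 96, so the missing entry is 960 ÷ 96 = 10.
Column 6: 12×4×10×2 = 960, so the missing entry is 960 ÷ 960 = 1.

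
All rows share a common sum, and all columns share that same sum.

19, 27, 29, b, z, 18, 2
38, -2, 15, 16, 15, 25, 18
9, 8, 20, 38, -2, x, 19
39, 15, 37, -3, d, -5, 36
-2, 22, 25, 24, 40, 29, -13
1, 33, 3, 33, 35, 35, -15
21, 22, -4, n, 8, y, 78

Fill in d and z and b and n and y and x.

Rows 2 and 5 both sum to 125, so that's the common total.
The known cells in row 4 total 119, leaving 125 − 119 = 6 for the blank.
The known cells in column 5 total 102, leaving 125 − 102 = 23 for the blank.
The known cells in row 1 total 118, leaving 125 − 118 = 7 for the blank.
The known cells in row 3 total 92, leaving 125 − 92 = 33 for the blank.
The known cells in column 6 total 135, leaving 125 − 135 = -10 for the blank.
The known cells in row 7 total 115, leaving 125 − 115 = 10 for the blank.

d = 6, z = 23, b = 7, n = 10, y = -10, x = 33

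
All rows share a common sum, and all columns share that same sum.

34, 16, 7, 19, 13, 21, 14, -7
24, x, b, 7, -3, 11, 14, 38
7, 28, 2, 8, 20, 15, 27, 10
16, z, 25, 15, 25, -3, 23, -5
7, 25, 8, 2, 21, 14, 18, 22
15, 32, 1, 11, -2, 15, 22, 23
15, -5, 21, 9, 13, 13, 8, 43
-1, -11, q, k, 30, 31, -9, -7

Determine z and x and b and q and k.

Rows 1 and 3 both sum to 117, so that's the common total.
Row 4 has 16 + 25 + 15 + 25 − 3 + 23 − 5 = 96; the blank must be 117 − 96 = 21.
Column 2 has 16 + 28 + 21 + 25 + 32 − 5 − 11 = 106; the blank must be 117 − 106 = 11.
Row 2 has 24 + 11 + 7 − 3 + 11 + 14 + 38 = 102; the blank must be 117 − 102 = 15.
Column 4 has 19 + 7 + 8 + 15 + 2 + 11 + 9 = 71; the blank must be 117 − 71 = 46.
Row 8 has -1 − 11 + 46 + 30 + 31 − 9 − 7 = 79; the blank must be 117 − 79 = 38.

z = 21, x = 11, b = 15, q = 38, k = 46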